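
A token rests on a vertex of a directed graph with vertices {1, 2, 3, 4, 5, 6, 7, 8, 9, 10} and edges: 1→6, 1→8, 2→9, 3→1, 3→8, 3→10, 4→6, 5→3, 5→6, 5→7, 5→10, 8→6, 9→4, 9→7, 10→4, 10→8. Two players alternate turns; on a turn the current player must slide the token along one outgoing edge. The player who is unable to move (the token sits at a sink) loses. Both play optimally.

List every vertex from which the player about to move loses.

2, 6, 7, 10

Use the standard recursion: the mover loses at a terminal position; elsewhere, the mover wins exactly when some move hands the opponent an L position.
Every edge goes from a vertex to one that appears earlier in the order 7, 6, 8, 1, 4, 10, 3, 9, 5, 2, so processing vertices in that order labels each vertex after all of its successors.
7: no outgoing edge → L
6: no outgoing edge → L
8: reaches L-position 6 → W
1: reaches L-position 6 → W
4: reaches L-position 6 → W
10: only reaches 4(W), 8(W), all W → L
3: reaches L-position 10 → W
9: reaches L-position 7 → W
5: reaches L-position 10 → W
2: only reaches 9(W), which is W → L
Reading off the rows marked L gives the requested list; there are 4 such vertices.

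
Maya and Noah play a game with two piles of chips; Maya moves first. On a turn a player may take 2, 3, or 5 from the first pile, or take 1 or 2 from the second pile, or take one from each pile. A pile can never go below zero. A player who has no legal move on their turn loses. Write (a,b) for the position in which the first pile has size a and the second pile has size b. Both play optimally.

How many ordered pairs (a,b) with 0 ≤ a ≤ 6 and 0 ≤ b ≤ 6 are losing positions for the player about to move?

14

Classify positions by backward induction: terminal positions (no move available) are L. From any other position, the mover wins iff some move reaches an L.
Every move lowers a or b (never raises either), so fill the grid row by row in increasing a, and left to right within a row: each cell's successors are then already labelled.
      b=0  b=1  b=2  b=3  b=4  b=5  b=6
a=0:    L    W    W    L    W    W    L
a=1:    L    W    W    L    W    W    L
a=2:    W    W    L    W    W    L    W
a=3:    W    L    W    W    L    W    W
a=4:    W    L    W    W    L    W    W
a=5:    W    W    W    W    W    W    W
a=6:    W    W    L    W    W    L    W
Cells with no legal move (terminal, hence L): (0,0), (1,0).
The remaining L cells, each justified by listing all of its moves:
(0,3): moves to (0,2)(W), (0,1)(W); every one is W ⇒ L
(0,6): moves to (0,5)(W), (0,4)(W); every one is W ⇒ L
(1,3): moves to (1,2)(W), (1,1)(W), (0,2)(W); every one is W ⇒ L
(1,6): moves to (1,5)(W), (1,4)(W), (0,5)(W); every one is W ⇒ L
(2,2): moves to (0,2)(W), (2,1)(W), (2,0)(W), (1,1)(W); every one is W ⇒ L
(2,5): moves to (0,5)(W), (2,4)(W), (2,3)(W), (1,4)(W); every one is W ⇒ L
(3,1): moves to (1,1)(W), (0,1)(W), (3,0)(W), (2,0)(W); every one is W ⇒ L
(3,4): moves to (1,4)(W), (0,4)(W), (3,3)(W), (3,2)(W), (2,3)(W); every one is W ⇒ L
(4,1): moves to (2,1)(W), (1,1)(W), (4,0)(W), (3,0)(W); every one is W ⇒ L
(4,4): moves to (2,4)(W), (1,4)(W), (4,3)(W), (4,2)(W), (3,3)(W); every one is W ⇒ L
(6,2): moves to (4,2)(W), (3,2)(W), (1,2)(W), (6,1)(W), (6,0)(W), (5,1)(W); every one is W ⇒ L
(6,5): moves to (4,5)(W), (3,5)(W), (1,5)(W), (6,4)(W), (6,3)(W), (5,4)(W); every one is W ⇒ L
Every other cell has at least one move into one of the L cells above, so it is W.
L cells per row: a=0: 3, a=1: 3, a=2: 2, a=3: 2, a=4: 2, a=5: 0, a=6: 2; total 14.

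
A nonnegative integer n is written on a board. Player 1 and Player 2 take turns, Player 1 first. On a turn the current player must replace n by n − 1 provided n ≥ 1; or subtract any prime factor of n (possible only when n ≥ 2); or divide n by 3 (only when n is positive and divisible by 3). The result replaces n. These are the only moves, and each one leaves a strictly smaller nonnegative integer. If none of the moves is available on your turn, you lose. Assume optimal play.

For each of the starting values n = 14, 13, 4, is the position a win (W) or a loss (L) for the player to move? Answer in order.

14: L, 13: W, 4: L

Compute win/loss labels from the base case upward. A position with no move is L. Any other position is W if it can reach an L in one move, else L.
n=0: no move → L
n=1: W (go to 0, an L position)
n=2: W (go to 0, an L position)
n=3: W (go to 0, an L position)
n=4: L (options 2(W), 3(W) are all W)
n=5: W (go to 0, an L position)
n=6: W (go to 4, an L position)
n=7: W (go to 0, an L position)
n=8: L (options 6(W), 7(W) are all W)
n=9: W (go to 8, an L position)
n=10: W (go to 8, an L position)
n=11: W (go to 0, an L position)
n=12: W (go to 4, an L position)
n=13: W (go to 0, an L position)
n=14: L (options 7(W), 12(W), 13(W) are all W)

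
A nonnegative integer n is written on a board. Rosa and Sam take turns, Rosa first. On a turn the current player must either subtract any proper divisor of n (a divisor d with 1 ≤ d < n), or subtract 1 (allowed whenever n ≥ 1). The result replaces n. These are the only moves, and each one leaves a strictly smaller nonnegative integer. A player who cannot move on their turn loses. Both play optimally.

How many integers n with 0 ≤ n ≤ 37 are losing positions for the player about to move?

19

Label each position W (a win for the player to move) or L (a loss). A position with no legal move is L; any other position is W exactly when some move reaches an L, and L when every move reaches a W.
n=0: no move → L
n=1: W (go to 0, an L position)
n=2: L (sole option 1(W) is W)
n=3: W (go to 2, an L position)
n=4: W (go to 2, an L position)
n=5: L (sole option 4(W) is W)
n=6: W (go to 5, an L position)
n=7: L (sole option 6(W) is W)
n=8: W (go to 7, an L position)
n=9: L (options 6(W), 8(W) are all W)
n=10: W (go to 5, an L position)
n=11: L (sole option 10(W) is W)
n=12: W (go to 9, an L position)
n=13: L (sole option 12(W) is W)
n=14: W (go to 7, an L position)
n=15: L (options 10(W), 12(W), 14(W) are all W)
n=16: W (go to 15, an L position)
n=17: L (sole option 16(W) is W)
n=18: W (go to 9, an L position)
n=19: L (sole option 18(W) is W)
n=20: W (go to 15, an L position)
n=21: L (options 14(W), 18(W), 20(W) are all W)
n=22: W (go to 11, an L position)
n=23: L (sole option 22(W) is W)
n=24: W (go to 21, an L position)
n=25: L (options 20(W), 24(W) are all W)
n=26: W (go to 13, an L position)
n=27: L (options 18(W), 24(W), 26(W) are all W)
n=28: W (go to 21, an L position)
n=29: L (sole option 28(W) is W)
n=30: W (go to 15, an L position)
n=31: L (sole option 30(W) is W)
n=32: W (go to 31, an L position)
n=33: L (options 22(W), 30(W), 32(W) are all W)
n=34: W (go to 17, an L position)
n=35: L (options 28(W), 30(W), 34(W) are all W)
n=36: W (go to 27, an L position)
n=37: L (sole option 36(W) is W)
L entries with 0 ≤ n ≤ 37: n = 0, 2, 5, 7, 9, 11, 13, 15, 17, 19, 21, 23, 25, 27, 29, 31, 33, 35, 37; that makes 19.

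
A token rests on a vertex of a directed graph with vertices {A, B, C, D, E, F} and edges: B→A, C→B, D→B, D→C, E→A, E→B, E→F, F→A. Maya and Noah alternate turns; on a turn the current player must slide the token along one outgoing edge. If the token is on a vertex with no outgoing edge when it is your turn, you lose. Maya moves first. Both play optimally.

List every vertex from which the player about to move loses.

Label each position W (a win for the player to move) or L (a loss). A position with no legal move is L; any other position is W exactly when some move reaches an L, and L when every move reaches a W.
Every edge goes from a vertex to one that appears earlier in the order A, F, B, E, C, D, so processing vertices in that order labels each vertex after all of its successors.
A: no outgoing edge → L
F: reaches L-position A → W
B: reaches L-position A → W
E: reaches L-position A → W
C: only reaches B(W), which is W → L
D: reaches L-position C → W
Reading off the rows marked L gives the requested list; there are 2 such vertices.

A, C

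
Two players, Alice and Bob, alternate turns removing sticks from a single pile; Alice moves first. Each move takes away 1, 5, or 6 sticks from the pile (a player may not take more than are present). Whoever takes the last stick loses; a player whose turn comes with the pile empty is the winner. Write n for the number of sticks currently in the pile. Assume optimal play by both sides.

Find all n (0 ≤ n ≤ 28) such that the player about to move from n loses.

1, 3, 5, 12, 14, 16, 23, 25, 27

Work bottom-up. With no move the player to move wins. Otherwise the position is W if at least one move leads to an L position for the opponent, and L if every move leads to a W.
n=0: no move; the opponent has just taken the last stick and therefore loses → W
n=1: →0(W) only, which is W, so L
n=2: →1(L), so W
n=3: →2(W) only, which is W, so L
n=4: →3(L), so W
n=5: →4(W), 0(W) — all W, so L
n=6: →5(L), so W
n=7: →1(L), so W
n=8: →3(L), so W
n=9: →3(L), so W
n=10: →5(L), so W
n=11: →5(L), so W
n=12: →11(W), 7(W), 6(W) — all W, so L
n=13: →12(L), so W
n=14: →13(W), 9(W), 8(W) — all W, so L
n=15: →14(L), so W
n=16: →15(W), 11(W), 10(W) — all W, so L
n=17: →16(L), so W
n=18: →12(L), so W
n=19: →14(L), so W
n=20: →14(L), so W
n=21: →16(L), so W
n=22: →16(L), so W
n=23: →22(W), 18(W), 17(W) — all W, so L
n=24: →23(L), so W
n=25: →24(W), 20(W), 19(W) — all W, so L
n=26: →25(L), so W
n=27: →26(W), 22(W), 21(W) — all W, so L
n=28: →27(L), so W
The losing starting values of n are exactly the entries labelled L in this table (9 of them).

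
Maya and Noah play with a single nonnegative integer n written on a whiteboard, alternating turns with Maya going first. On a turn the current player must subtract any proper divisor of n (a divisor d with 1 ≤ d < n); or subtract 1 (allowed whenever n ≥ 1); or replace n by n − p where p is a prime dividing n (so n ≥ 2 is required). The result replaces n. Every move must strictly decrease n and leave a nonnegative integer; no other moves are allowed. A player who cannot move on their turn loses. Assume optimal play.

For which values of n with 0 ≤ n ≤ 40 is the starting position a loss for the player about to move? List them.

Positions with no move are L. A position that does have a move is losing for the player to move precisely when every available move leads to a winning position for the opponent. Fill in the labels:
n=0: no move → L
n=1: W (go to 0, an L position)
n=2: W (go to 0, an L position)
n=3: W (go to 0, an L position)
n=4: L (options 2(W), 3(W) are all W)
n=5: W (go to 0, an L position)
n=6: W (go to 4, an L position)
n=7: W (go to 0, an L position)
n=8: W (go to 4, an L position)
n=9: L (options 6(W), 8(W) are all W)
n=10: W (go to 9, an L position)
n=11: W (go to 0, an L position)
n=12: W (go to 9, an L position)
n=13: W (go to 0, an L position)
n=14: L (options 7(W), 12(W), 13(W) are all W)
n=15: W (go to 14, an L position)
n=16: W (go to 14, an L position)
n=17: W (go to 0, an L position)
n=18: W (go to 9, an L position)
n=19: W (go to 0, an L position)
n=20: L (options 10(W), 15(W), 16(W), 18(W), 19(W) are all W)
n=21: W (go to 14, an L position)
n=22: W (go to 20, an L position)
n=23: W (go to 0, an L position)
n=24: W (go to 20, an L position)
n=25: W (go to 20, an L position)
n=26: L (options 13(W), 24(W), 25(W) are all W)
n=27: W (go to 26, an L position)
n=28: W (go to 14, an L position)
n=29: W (go to 0, an L position)
n=30: W (go to 20, an L position)
n=31: W (go to 0, an L position)
n=32: L (options 16(W), 24(W), 28(W), 30(W), 31(W) are all W)
n=33: W (go to 32, an L position)
n=34: W (go to 32, an L position)
n=35: L (options 28(W), 30(W), 34(W) are all W)
n=36: W (go to 32, an L position)
n=37: W (go to 0, an L position)
n=38: L (options 19(W), 36(W), 37(W) are all W)
n=39: W (go to 26, an L position)
n=40: W (go to 20, an L position)
The losing starting values of n are exactly the entries labelled L in this table (9 of them).

0, 4, 9, 14, 20, 26, 32, 35, 38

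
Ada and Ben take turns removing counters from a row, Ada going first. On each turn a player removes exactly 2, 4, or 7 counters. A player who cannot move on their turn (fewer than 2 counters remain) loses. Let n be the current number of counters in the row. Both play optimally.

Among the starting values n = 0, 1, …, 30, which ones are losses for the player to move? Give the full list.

0, 1, 6, 9, 12, 15, 18, 21, 24, 27, 30

Build the W/L table. Terminal = L. A non-terminal position is W if it has a move to some L; otherwise it is L.
n=0: no move → L
n=1: no move → L
n=2: can move to 0, which is L ⇒ W
n=3: can move to 1, which is L ⇒ W
n=4: can move to 0, which is L ⇒ W
n=5: can move to 1, which is L ⇒ W
n=6: moves to 4(W), 2(W); every one is W ⇒ L
n=7: can move to 0, which is L ⇒ W
n=8: can move to 6, which is L ⇒ W
n=9: moves to 7(W), 5(W), 2(W); every one is W ⇒ L
n=10: can move to 6, which is L ⇒ W
n=11: can move to 9, which is L ⇒ W
n=12: moves to 10(W), 8(W), 5(W); every one is W ⇒ L
n=13: can move to 9, which is L ⇒ W
n=14: can move to 12, which is L ⇒ W
n=15: moves to 13(W), 11(W), 8(W); every one is W ⇒ L
n=16: can move to 12, which is L ⇒ W
n=17: can move to 15, which is L ⇒ W
n=18: moves to 16(W), 14(W), 11(W); every one is W ⇒ L
n=19: can move to 15, which is L ⇒ W
n=20: can move to 18, which is L ⇒ W
n=21: moves to 19(W), 17(W), 14(W); every one is W ⇒ L
n=22: can move to 18, which is L ⇒ W
n=23: can move to 21, which is L ⇒ W
n=24: moves to 22(W), 20(W), 17(W); every one is W ⇒ L
n=25: can move to 21, which is L ⇒ W
n=26: can move to 24, which is L ⇒ W
n=27: moves to 25(W), 23(W), 20(W); every one is W ⇒ L
n=28: can move to 24, which is L ⇒ W
n=29: can move to 27, which is L ⇒ W
n=30: moves to 28(W), 26(W), 23(W); every one is W ⇒ L
Reading off the rows marked L gives the requested list; there are 11 such values of n.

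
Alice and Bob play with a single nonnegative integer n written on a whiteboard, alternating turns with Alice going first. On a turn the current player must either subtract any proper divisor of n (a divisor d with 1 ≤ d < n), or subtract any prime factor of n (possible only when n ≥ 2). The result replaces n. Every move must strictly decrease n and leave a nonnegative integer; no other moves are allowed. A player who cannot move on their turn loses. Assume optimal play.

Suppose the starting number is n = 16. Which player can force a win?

Alice wins.

Build the W/L table. Terminal = L. A non-terminal position is W if it has a move to some L; otherwise it is L.
n=0: no move → L
n=1: no move → L
n=2: reaches L-position 0 → W
n=3: reaches L-position 0 → W
n=4: only reaches 2(W), 3(W), all W → L
n=5: reaches L-position 0 → W
n=6: reaches L-position 4 → W
n=7: reaches L-position 0 → W
n=8: reaches L-position 4 → W
n=9: only reaches 6(W), 8(W), all W → L
n=10: reaches L-position 9 → W
n=11: reaches L-position 0 → W
n=12: reaches L-position 9 → W
n=13: reaches L-position 0 → W
n=14: only reaches 7(W), 12(W), 13(W), all W → L
n=15: reaches L-position 14 → W
n=16: reaches L-position 14 → W
From 16 Alice can move to 14, reaching an L position.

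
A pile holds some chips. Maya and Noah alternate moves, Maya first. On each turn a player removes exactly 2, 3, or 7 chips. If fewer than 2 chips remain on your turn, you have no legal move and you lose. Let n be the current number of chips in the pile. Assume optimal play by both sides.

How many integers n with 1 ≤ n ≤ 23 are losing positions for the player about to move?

9

Label each position W (a win for the player to move) or L (a loss). A position with no legal move is L; any other position is W exactly when some move reaches an L, and L when every move reaches a W.
n=0: no move → L
n=1: no move → L
n=2: →0(L), so W
n=3: →1(L), so W
n=4: →1(L), so W
n=5: →3(W), 2(W) — all W, so L
n=6: →4(W), 3(W) — all W, so L
n=7: →5(L), so W
n=8: →6(L), so W
n=9: →6(L), so W
n=10: →8(W), 7(W), 3(W) — all W, so L
n=11: →9(W), 8(W), 4(W) — all W, so L
n=12: →10(L), so W
n=13: →11(L), so W
n=14: →11(L), so W
n=15: →13(W), 12(W), 8(W) — all W, so L
n=16: →14(W), 13(W), 9(W) — all W, so L
n=17: →15(L), so W
n=18: →16(L), so W
n=19: →16(L), so W
n=20: →18(W), 17(W), 13(W) — all W, so L
n=21: →19(W), 18(W), 14(W) — all W, so L
n=22: →20(L), so W
n=23: →21(L), so W
L entries with 1 ≤ n ≤ 23 (n=0 is outside the asked range and is not counted): n = 1, 5, 6, 10, 11, 15, 16, 20, 21; that makes 9.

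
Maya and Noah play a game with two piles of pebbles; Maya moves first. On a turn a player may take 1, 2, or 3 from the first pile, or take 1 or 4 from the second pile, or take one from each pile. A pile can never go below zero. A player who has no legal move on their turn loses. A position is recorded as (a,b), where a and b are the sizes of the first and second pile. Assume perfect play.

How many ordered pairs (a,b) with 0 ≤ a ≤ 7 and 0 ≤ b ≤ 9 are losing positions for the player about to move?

Use the standard recursion: the mover loses at a terminal position; elsewhere, the mover wins exactly when some move hands the opponent an L position.
Every move lowers a or b (never raises either), so fill the grid row by row in increasing a, and left to right within a row: each cell's successors are then already labelled.
      b=0  b=1  b=2  b=3  b=4  b=5  b=6  b=7  b=8  b=9
a=0:    L    W    L    W    W    L    W    L    W    W
a=1:    W    W    W    W    L    W    W    W    W    L
a=2:    W    L    W    L    W    W    L    W    L    W
a=3:    W    W    W    W    W    W    W    W    W    W
a=4:    L    W    L    W    W    L    W    L    W    W
a=5:    W    W    W    W    L    W    W    W    W    L
a=6:    W    L    W    L    W    W    L    W    L    W
a=7:    W    W    W    W    W    W    W    W    W    W
Cells with no legal move (terminal, hence L): (0,0).
The remaining L cells, each justified by listing all of its moves:
(0,2): L (sole option (0,1)(W) is W)
(0,5): L (options (0,4)(W), (0,1)(W) are all W)
(0,7): L (options (0,6)(W), (0,3)(W) are all W)
(1,4): L (options (0,4)(W), (1,3)(W), (1,0)(W), (0,3)(W) are all W)
(1,9): L (options (0,9)(W), (1,8)(W), (1,5)(W), (0,8)(W) are all W)
(2,1): L (options (1,1)(W), (0,1)(W), (2,0)(W), (1,0)(W) are all W)
(2,3): L (options (1,3)(W), (0,3)(W), (2,2)(W), (1,2)(W) are all W)
(2,6): L (options (1,6)(W), (0,6)(W), (2,5)(W), (2,2)(W), (1,5)(W) are all W)
(2,8): L (options (1,8)(W), (0,8)(W), (2,7)(W), (2,4)(W), (1,7)(W) are all W)
(4,0): L (options (3,0)(W), (2,0)(W), (1,0)(W) are all W)
(4,2): L (options (3,2)(W), (2,2)(W), (1,2)(W), (4,1)(W), (3,1)(W) are all W)
(4,5): L (options (3,5)(W), (2,5)(W), (1,5)(W), (4,4)(W), (4,1)(W), (3,4)(W) are all W)
(4,7): L (options (3,7)(W), (2,7)(W), (1,7)(W), (4,6)(W), (4,3)(W), (3,6)(W) are all W)
(5,4): L (options (4,4)(W), (3,4)(W), (2,4)(W), (5,3)(W), (5,0)(W), (4,3)(W) are all W)
(5,9): L (options (4,9)(W), (3,9)(W), (2,9)(W), (5,8)(W), (5,5)(W), (4,8)(W) are all W)
(6,1): L (options (5,1)(W), (4,1)(W), (3,1)(W), (6,0)(W), (5,0)(W) are all W)
(6,3): L (options (5,3)(W), (4,3)(W), (3,3)(W), (6,2)(W), (5,2)(W) are all W)
(6,6): L (options (5,6)(W), (4,6)(W), (3,6)(W), (6,5)(W), (6,2)(W), (5,5)(W) are all W)
(6,8): L (options (5,8)(W), (4,8)(W), (3,8)(W), (6,7)(W), (6,4)(W), (5,7)(W) are all W)
Every other cell has at least one move into one of the L cells above, so it is W.
L cells per row: a=0: 4, a=1: 2, a=2: 4, a=3: 0, a=4: 4, a=5: 2, a=6: 4, a=7: 0; total 20.

20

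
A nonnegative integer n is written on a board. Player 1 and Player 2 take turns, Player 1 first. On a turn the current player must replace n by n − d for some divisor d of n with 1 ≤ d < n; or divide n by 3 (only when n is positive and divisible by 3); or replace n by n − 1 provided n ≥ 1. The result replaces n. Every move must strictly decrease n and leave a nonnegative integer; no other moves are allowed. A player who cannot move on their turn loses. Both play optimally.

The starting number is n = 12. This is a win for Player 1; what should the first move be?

Move to 9.

Classify positions by backward induction: terminal positions (no move available) are L. From any other position, the mover wins iff some move reaches an L.
n=0: no move → L
n=1: →0(L), so W
n=2: →1(W) only, which is W, so L
n=3: →2(L), so W
n=4: →2(L), so W
n=5: →4(W) only, which is W, so L
n=6: →2(L), so W
n=7: →6(W) only, which is W, so L
n=8: →7(L), so W
n=9: →3(W), 6(W), 8(W) — all W, so L
n=10: →5(L), so W
n=11: →10(W) only, which is W, so L
n=12: →9(L), so W
From 12, the L positions reachable in one move are: 9, 11. Any move reaching one of these is winning.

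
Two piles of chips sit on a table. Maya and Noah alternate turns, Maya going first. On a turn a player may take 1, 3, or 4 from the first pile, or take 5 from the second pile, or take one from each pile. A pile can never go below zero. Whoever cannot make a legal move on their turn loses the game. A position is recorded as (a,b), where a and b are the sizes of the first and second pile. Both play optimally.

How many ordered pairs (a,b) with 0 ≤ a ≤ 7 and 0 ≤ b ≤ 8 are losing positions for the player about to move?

Compute win/loss labels from the base case upward. A position with no move is L. Any other position is W if it can reach an L in one move, else L.
Every move lowers a or b (never raises either), so fill the grid row by row in increasing a, and left to right within a row: each cell's successors are then already labelled.
      b=0  b=1  b=2  b=3  b=4  b=5  b=6  b=7  b=8
a=0:    L    L    L    L    L    W    W    W    W
a=1:    W    W    W    W    W    W    L    L    L
a=2:    L    L    L    L    L    W    W    W    W
a=3:    W    W    W    W    W    W    L    L    L
a=4:    W    W    W    W    W    L    W    W    W
a=5:    W    W    W    W    W    W    W    W    W
a=6:    W    W    W    W    W    L    W    W    W
a=7:    L    L    L    L    L    W    W    W    W
Cells with no legal move (terminal, hence L): (0,0), (0,1), (0,2), (0,3), (0,4).
The remaining L cells, each justified by listing all of its moves:
(1,6): moves to (0,6)(W), (1,1)(W), (0,5)(W); every one is W ⇒ L
(1,7): moves to (0,7)(W), (1,2)(W), (0,6)(W); every one is W ⇒ L
(1,8): moves to (0,8)(W), (1,3)(W), (0,7)(W); every one is W ⇒ L
(2,0): the only move is to (1,0)(W), a W ⇒ L
(2,1): moves to (1,1)(W), (1,0)(W); every one is W ⇒ L
(2,2): moves to (1,2)(W), (1,1)(W); every one is W ⇒ L
(2,3): moves to (1,3)(W), (1,2)(W); every one is W ⇒ L
(2,4): moves to (1,4)(W), (1,3)(W); every one is W ⇒ L
(3,6): moves to (2,6)(W), (0,6)(W), (3,1)(W), (2,5)(W); every one is W ⇒ L
(3,7): moves to (2,7)(W), (0,7)(W), (3,2)(W), (2,6)(W); every one is W ⇒ L
(3,8): moves to (2,8)(W), (0,8)(W), (3,3)(W), (2,7)(W); every one is W ⇒ L
(4,5): moves to (3,5)(W), (1,5)(W), (0,5)(W), (4,0)(W), (3,4)(W); every one is W ⇒ L
(6,5): moves to (5,5)(W), (3,5)(W), (2,5)(W), (6,0)(W), (5,4)(W); every one is W ⇒ L
(7,0): moves to (6,0)(W), (4,0)(W), (3,0)(W); every one is W ⇒ L
(7,1): moves to (6,1)(W), (4,1)(W), (3,1)(W), (6,0)(W); every one is W ⇒ L
(7,2): moves to (6,2)(W), (4,2)(W), (3,2)(W), (6,1)(W); every one is W ⇒ L
(7,3): moves to (6,3)(W), (4,3)(W), (3,3)(W), (6,2)(W); every one is W ⇒ L
(7,4): moves to (6,4)(W), (4,4)(W), (3,4)(W), (6,3)(W); every one is W ⇒ L
Every other cell has at least one move into one of the L cells above, so it is W.
L cells per row: a=0: 5, a=1: 3, a=2: 5, a=3: 3, a=4: 1, a=5: 0, a=6: 1, a=7: 5; total 23.

23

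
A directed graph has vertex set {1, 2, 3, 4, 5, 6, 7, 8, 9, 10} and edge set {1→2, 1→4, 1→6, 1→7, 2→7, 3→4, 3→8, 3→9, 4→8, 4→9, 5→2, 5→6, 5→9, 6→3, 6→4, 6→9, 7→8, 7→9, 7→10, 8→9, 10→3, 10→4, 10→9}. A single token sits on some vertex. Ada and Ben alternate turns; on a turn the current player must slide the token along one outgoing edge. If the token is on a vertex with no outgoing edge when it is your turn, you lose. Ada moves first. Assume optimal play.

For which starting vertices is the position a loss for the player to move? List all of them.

Work bottom-up. With no move the player to move loses. Otherwise the position is W if at least one move leads to an L position for the opponent, and L if every move leads to a W.
Every edge goes from a vertex to one that appears earlier in the order 9, 8, 4, 3, 6, 10, 7, 2, 5, 1, so processing vertices in that order labels each vertex after all of its successors.
9: no outgoing edge → L
8: W (go to 9, an L position)
4: W (go to 9, an L position)
3: W (go to 9, an L position)
6: W (go to 9, an L position)
10: W (go to 9, an L position)
7: W (go to 9, an L position)
2: L (sole option 7(W) is W)
5: W (go to 2, an L position)
1: W (go to 2, an L position)
Reading off the rows marked L gives the requested list; there are 2 such vertices.

2, 9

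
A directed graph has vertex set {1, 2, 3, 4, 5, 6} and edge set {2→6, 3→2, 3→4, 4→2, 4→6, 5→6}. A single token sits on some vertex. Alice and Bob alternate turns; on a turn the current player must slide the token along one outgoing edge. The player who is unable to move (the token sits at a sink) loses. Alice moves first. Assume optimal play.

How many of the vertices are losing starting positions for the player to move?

Work bottom-up. With no move the player to move loses. Otherwise the position is W if at least one move leads to an L position for the opponent, and L if every move leads to a W.
Every edge goes from a vertex to one that appears earlier in the order 1, 6, 2, 4, 3, 5, so processing vertices in that order labels each vertex after all of its successors.
1: no outgoing edge → L
6: no outgoing edge → L
2: can move to 6, which is L ⇒ W
4: can move to 6, which is L ⇒ W
3: moves to 4(W), 2(W); every one is W ⇒ L
5: can move to 6, which is L ⇒ W
The L vertices are 1, 3, 6; that is 3 in all.

3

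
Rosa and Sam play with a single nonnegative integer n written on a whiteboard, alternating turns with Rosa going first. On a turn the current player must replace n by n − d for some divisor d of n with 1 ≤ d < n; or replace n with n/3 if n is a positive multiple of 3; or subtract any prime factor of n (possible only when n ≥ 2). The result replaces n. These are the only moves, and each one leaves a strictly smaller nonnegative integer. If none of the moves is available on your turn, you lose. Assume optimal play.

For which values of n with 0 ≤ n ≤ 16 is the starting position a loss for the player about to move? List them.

0, 1, 4, 9, 14

Use the standard recursion: the mover loses at a terminal position; elsewhere, the mover wins exactly when some move hands the opponent an L position.
n=0: no move → L
n=1: no move → L
n=2: can move to 0, which is L ⇒ W
n=3: can move to 0, which is L ⇒ W
n=4: moves to 2(W), 3(W); every one is W ⇒ L
n=5: can move to 0, which is L ⇒ W
n=6: can move to 4, which is L ⇒ W
n=7: can move to 0, which is L ⇒ W
n=8: can move to 4, which is L ⇒ W
n=9: moves to 3(W), 6(W), 8(W); every one is W ⇒ L
n=10: can move to 9, which is L ⇒ W
n=11: can move to 0, which is L ⇒ W
n=12: can move to 4, which is L ⇒ W
n=13: can move to 0, which is L ⇒ W
n=14: moves to 7(W), 12(W), 13(W); every one is W ⇒ L
n=15: can move to 14, which is L ⇒ W
n=16: can move to 14, which is L ⇒ W
The losing starting values of n are exactly the entries labelled L in this table (5 of them).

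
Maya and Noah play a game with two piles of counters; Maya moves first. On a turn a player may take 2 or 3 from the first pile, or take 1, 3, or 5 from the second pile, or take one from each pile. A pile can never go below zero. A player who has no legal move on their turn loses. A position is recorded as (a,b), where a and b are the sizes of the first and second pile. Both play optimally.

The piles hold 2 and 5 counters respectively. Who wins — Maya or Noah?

Compute win/loss labels from the base case upward. A position with no move is L. Any other position is W if it can reach an L in one move, else L.
No move ever increases a pile, so every position that can arise here has a ≤ 2 and b ≤ 5; it is enough to label the cells with 0 ≤ a ≤ 2 and 0 ≤ b ≤ 5.
Every move lowers a or b (never raises either), so fill the grid row by row in increasing a, and left to right within a row: each cell's successors are then already labelled.
      b=0  b=1  b=2  b=3  b=4  b=5
a=0:    L    W    L    W    L    W
a=1:    L    W    L    W    L    W
a=2:    W    W    W    W    W    W
Cells with no legal move (terminal, hence L): (0,0), (1,0).
The remaining L cells, each justified by listing all of its moves:
(0,2): L (sole option (0,1)(W) is W)
(0,4): L (options (0,3)(W), (0,1)(W) are all W)
(1,2): L (options (1,1)(W), (0,1)(W) are all W)
(1,4): L (options (1,3)(W), (1,1)(W), (0,3)(W) are all W)
Every other cell has at least one move into one of the L cells above, so it is W.
The starting position (2,5) is W: Maya should move to (1,4), handing over an L position.

Maya wins.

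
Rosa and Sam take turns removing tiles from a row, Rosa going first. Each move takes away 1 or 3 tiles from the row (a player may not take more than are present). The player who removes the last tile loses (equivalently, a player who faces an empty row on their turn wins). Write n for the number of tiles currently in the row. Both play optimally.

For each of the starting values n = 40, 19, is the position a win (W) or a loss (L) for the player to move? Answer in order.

40: W, 19: L

Work bottom-up. With no move the player to move wins. Otherwise the position is W if at least one move leads to an L position for the opponent, and L if every move leads to a W.
n=0: no move; the opponent has just taken the last tile and therefore loses → W
n=1: only reaches 0(W), which is W → L
n=2: reaches L-position 1 → W
n=3: only reaches 2(W), 0(W), all W → L
n=4: reaches L-position 3 → W
n=5: only reaches 4(W), 2(W), all W → L
n=6: reaches L-position 5 → W
n=7: only reaches 6(W), 4(W), all W → L
n=8: reaches L-position 7 → W
n=9: only reaches 8(W), 6(W), all W → L
n=10: reaches L-position 9 → W
n=11: only reaches 10(W), 8(W), all W → L
n=12: reaches L-position 11 → W
n=13: only reaches 12(W), 10(W), all W → L
n=14: reaches L-position 13 → W
n=15: only reaches 14(W), 12(W), all W → L
n=16: reaches L-position 15 → W
n=17: only reaches 16(W), 14(W), all W → L
n=18: reaches L-position 17 → W
n=19: only reaches 18(W), 16(W), all W → L
n=20: reaches L-position 19 → W
n=21: only reaches 20(W), 18(W), all W → L
n=22: reaches L-position 21 → W
n=23: only reaches 22(W), 20(W), all W → L
n=24: reaches L-position 23 → W
n=25: only reaches 24(W), 22(W), all W → L
n=26: reaches L-position 25 → W
n=27: only reaches 26(W), 24(W), all W → L
n=28: reaches L-position 27 → W
n=29: only reaches 28(W), 26(W), all W → L
n=30: reaches L-position 29 → W
n=31: only reaches 30(W), 28(W), all W → L
n=32: reaches L-position 31 → W
n=33: only reaches 32(W), 30(W), all W → L
n=34: reaches L-position 33 → W
n=35: only reaches 34(W), 32(W), all W → L
n=36: reaches L-position 35 → W
n=37: only reaches 36(W), 34(W), all W → L
n=38: reaches L-position 37 → W
n=39: only reaches 38(W), 36(W), all W → L
n=40: reaches L-position 39 → W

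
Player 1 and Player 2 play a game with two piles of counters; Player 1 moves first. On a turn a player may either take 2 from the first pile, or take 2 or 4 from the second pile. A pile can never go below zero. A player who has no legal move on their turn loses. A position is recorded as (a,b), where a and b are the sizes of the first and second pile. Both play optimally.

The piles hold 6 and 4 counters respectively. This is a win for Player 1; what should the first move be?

Move to (6,2).

Classify positions by backward induction: terminal positions (no move available) are L. From any other position, the mover wins iff some move reaches an L.
No move ever increases a pile, so every position that can arise here has a ≤ 6 and b ≤ 4; it is enough to label the cells with 0 ≤ a ≤ 6 and 0 ≤ b ≤ 4.
Every move lowers a or b (never raises either), so fill the grid row by row in increasing a, and left to right within a row: each cell's successors are then already labelled.
      b=0  b=1  b=2  b=3  b=4
a=0:    L    L    W    W    W
a=1:    L    L    W    W    W
a=2:    W    W    L    L    W
a=3:    W    W    L    L    W
a=4:    L    L    W    W    W
a=5:    L    L    W    W    W
a=6:    W    W    L    L    W
Cells with no legal move (terminal, hence L): (0,0), (0,1), (1,0), (1,1).
The remaining L cells, each justified by listing all of its moves:
(2,2): →(0,2)(W), (2,0)(W) — all W, so L
(2,3): →(0,3)(W), (2,1)(W) — all W, so L
(3,2): →(1,2)(W), (3,0)(W) — all W, so L
(3,3): →(1,3)(W), (3,1)(W) — all W, so L
(4,0): →(2,0)(W) only, which is W, so L
(4,1): →(2,1)(W) only, which is W, so L
(5,0): →(3,0)(W) only, which is W, so L
(5,1): →(3,1)(W) only, which is W, so L
(6,2): →(4,2)(W), (6,0)(W) — all W, so L
(6,3): →(4,3)(W), (6,1)(W) — all W, so L
Every other cell has at least one move into one of the L cells above, so it is W.
From (6,4), the L positions reachable in one move are: (6,2).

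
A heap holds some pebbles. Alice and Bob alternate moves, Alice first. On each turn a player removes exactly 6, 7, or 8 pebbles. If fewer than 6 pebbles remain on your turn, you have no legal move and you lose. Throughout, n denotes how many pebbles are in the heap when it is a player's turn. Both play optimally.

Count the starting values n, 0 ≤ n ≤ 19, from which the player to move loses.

Compute win/loss labels from the base case upward. A position with no move is L. Any other position is W if it can reach an L in one move, else L.
n=0: no move → L
n=1: no move → L
n=2: no move → L
n=3: no move → L
n=4: no move → L
n=5: no move → L
n=6: →0(L), so W
n=7: →1(L), so W
n=8: →2(L), so W
n=9: →3(L), so W
n=10: →4(L), so W
n=11: →5(L), so W
n=12: →5(L), so W
n=13: →5(L), so W
n=14: →8(W), 7(W), 6(W) — all W, so L
n=15: →9(W), 8(W), 7(W) — all W, so L
n=16: →10(W), 9(W), 8(W) — all W, so L
n=17: →11(W), 10(W), 9(W) — all W, so L
n=18: →12(W), 11(W), 10(W) — all W, so L
n=19: →13(W), 12(W), 11(W) — all W, so L
L entries with 0 ≤ n ≤ 19: n = 0, 1, 2, 3, 4, 5, 14, 15, 16, 17, 18, 19; that makes 12.

12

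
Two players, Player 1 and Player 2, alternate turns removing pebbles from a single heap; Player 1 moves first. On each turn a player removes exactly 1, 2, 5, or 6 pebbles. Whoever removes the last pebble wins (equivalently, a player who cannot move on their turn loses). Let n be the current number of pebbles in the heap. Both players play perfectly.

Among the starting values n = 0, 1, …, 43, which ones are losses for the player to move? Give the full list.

0, 3, 7, 10, 14, 17, 21, 24, 28, 31, 35, 38, 42

Label each position W (a win for the player to move) or L (a loss). A position with no legal move is L; any other position is W exactly when some move reaches an L, and L when every move reaches a W.
n=0: no move → L
n=1: W (go to 0, an L position)
n=2: W (go to 0, an L position)
n=3: L (options 2(W), 1(W) are all W)
n=4: W (go to 3, an L position)
n=5: W (go to 3, an L position)
n=6: W (go to 0, an L position)
n=7: L (options 6(W), 5(W), 2(W), 1(W) are all W)
n=8: W (go to 7, an L position)
n=9: W (go to 7, an L position)
n=10: L (options 9(W), 8(W), 5(W), 4(W) are all W)
n=11: W (go to 10, an L position)
n=12: W (go to 10, an L position)
n=13: W (go to 7, an L position)
n=14: L (options 13(W), 12(W), 9(W), 8(W) are all W)
n=15: W (go to 14, an L position)
n=16: W (go to 14, an L position)
n=17: L (options 16(W), 15(W), 12(W), 11(W) are all W)
n=18: W (go to 17, an L position)
n=19: W (go to 17, an L position)
n=20: W (go to 14, an L position)
n=21: L (options 20(W), 19(W), 16(W), 15(W) are all W)
n=22: W (go to 21, an L position)
n=23: W (go to 21, an L position)
n=24: L (options 23(W), 22(W), 19(W), 18(W) are all W)
n=25: W (go to 24, an L position)
n=26: W (go to 24, an L position)
n=27: W (go to 21, an L position)
n=28: L (options 27(W), 26(W), 23(W), 22(W) are all W)
n=29: W (go to 28, an L position)
n=30: W (go to 28, an L position)
n=31: L (options 30(W), 29(W), 26(W), 25(W) are all W)
n=32: W (go to 31, an L position)
n=33: W (go to 31, an L position)
n=34: W (go to 28, an L position)
n=35: L (options 34(W), 33(W), 30(W), 29(W) are all W)
n=36: W (go to 35, an L position)
n=37: W (go to 35, an L position)
n=38: L (options 37(W), 36(W), 33(W), 32(W) are all W)
n=39: W (go to 38, an L position)
n=40: W (go to 38, an L position)
n=41: W (go to 35, an L position)
n=42: L (options 41(W), 40(W), 37(W), 36(W) are all W)
n=43: W (go to 42, an L position)
The losing starting values of n are exactly the entries labelled L in this table (13 of them).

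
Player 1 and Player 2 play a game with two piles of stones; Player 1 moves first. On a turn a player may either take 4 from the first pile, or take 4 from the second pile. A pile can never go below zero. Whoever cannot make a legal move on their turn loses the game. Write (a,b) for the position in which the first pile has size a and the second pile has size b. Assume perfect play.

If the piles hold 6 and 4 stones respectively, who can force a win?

Use the standard recursion: the mover loses at a terminal position; elsewhere, the mover wins exactly when some move hands the opponent an L position.
No move ever increases a pile, so every position that can arise here has a ≤ 6 and b ≤ 4; it is enough to label the cells with 0 ≤ a ≤ 6 and 0 ≤ b ≤ 4.
Every move lowers a or b (never raises either), so fill the grid row by row in increasing a, and left to right within a row: each cell's successors are then already labelled.
      b=0  b=1  b=2  b=3  b=4
a=0:    L    L    L    L    W
a=1:    L    L    L    L    W
a=2:    L    L    L    L    W
a=3:    L    L    L    L    W
a=4:    W    W    W    W    L
a=5:    W    W    W    W    L
a=6:    W    W    W    W    L
Cells with no legal move (terminal, hence L): (0,0), (0,1), (0,2), (0,3), (1,0), (1,1), (1,2), (1,3), (2,0), (2,1), (2,2), (2,3), (3,0), (3,1), (3,2), (3,3).
The remaining L cells, each justified by listing all of its moves:
(4,4): only reaches (0,4)(W), (4,0)(W), all W → L
(5,4): only reaches (1,4)(W), (5,0)(W), all W → L
(6,4): only reaches (2,4)(W), (6,0)(W), all W → L
Every other cell has at least one move into one of the L cells above, so it is W.
The starting position (6,4) is L: whatever Player 1 does, the opponent receives a W position.

Player 2 wins.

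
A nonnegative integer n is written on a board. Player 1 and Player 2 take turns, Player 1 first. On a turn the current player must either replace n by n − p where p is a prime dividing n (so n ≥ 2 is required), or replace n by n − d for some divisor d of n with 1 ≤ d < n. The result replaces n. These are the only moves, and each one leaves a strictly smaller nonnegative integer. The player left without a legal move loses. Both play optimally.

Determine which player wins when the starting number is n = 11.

Work bottom-up. With no move the player to move loses. Otherwise the position is W if at least one move leads to an L position for the opponent, and L if every move leads to a W.
n=0: no move → L
n=1: no move → L
n=2: can move to 0, which is L ⇒ W
n=3: can move to 0, which is L ⇒ W
n=4: moves to 2(W), 3(W); every one is W ⇒ L
n=5: can move to 0, which is L ⇒ W
n=6: can move to 4, which is L ⇒ W
n=7: can move to 0, which is L ⇒ W
n=8: can move to 4, which is L ⇒ W
n=9: moves to 6(W), 8(W); every one is W ⇒ L
n=10: can move to 9, which is L ⇒ W
n=11: can move to 0, which is L ⇒ W
From 11 Player 1 can move to 0, reaching an L position.

Player 1 wins.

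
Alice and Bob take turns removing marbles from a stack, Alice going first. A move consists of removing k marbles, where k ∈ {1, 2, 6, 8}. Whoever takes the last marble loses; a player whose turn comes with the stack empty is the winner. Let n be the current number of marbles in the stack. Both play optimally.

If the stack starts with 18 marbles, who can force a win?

Bob wins.

Positions with no move are W. A position that does have a move is losing for the player to move precisely when every available move leads to a winning position for the opponent. Fill in the labels:
n=0: no move; the opponent has just taken the last marble and therefore loses → W
n=1: only reaches 0(W), which is W → L
n=2: reaches L-position 1 → W
n=3: reaches L-position 1 → W
n=4: only reaches 3(W), 2(W), all W → L
n=5: reaches L-position 4 → W
n=6: reaches L-position 4 → W
n=7: reaches L-position 1 → W
n=8: only reaches 7(W), 6(W), 2(W), 0(W), all W → L
n=9: reaches L-position 8 → W
n=10: reaches L-position 8 → W
n=11: only reaches 10(W), 9(W), 5(W), 3(W), all W → L
n=12: reaches L-position 11 → W
n=13: reaches L-position 11 → W
n=14: reaches L-position 8 → W
n=15: only reaches 14(W), 13(W), 9(W), 7(W), all W → L
n=16: reaches L-position 15 → W
n=17: reaches L-position 15 → W
n=18: only reaches 17(W), 16(W), 12(W), 10(W), all W → L
The starting position 18 is L: whatever Alice does, the opponent receives a W position.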